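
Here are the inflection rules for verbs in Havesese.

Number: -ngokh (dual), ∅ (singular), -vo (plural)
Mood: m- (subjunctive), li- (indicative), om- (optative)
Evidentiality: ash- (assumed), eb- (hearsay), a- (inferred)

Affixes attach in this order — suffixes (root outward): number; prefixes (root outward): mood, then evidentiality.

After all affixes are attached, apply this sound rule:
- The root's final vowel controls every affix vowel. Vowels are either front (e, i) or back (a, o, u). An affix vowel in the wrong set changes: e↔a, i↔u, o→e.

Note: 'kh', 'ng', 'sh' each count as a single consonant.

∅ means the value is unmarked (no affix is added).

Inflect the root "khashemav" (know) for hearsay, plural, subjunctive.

abmkhashemavvo

Attach mood subjunctive m- → mkhashemav.
Attach number plural -vo → mkhashemavvo.
Attach evidentiality hearsay eb- → ebmkhashemavvo.
Apply vowel harmony: ebmkhashemavvo → abmkhashemavvo.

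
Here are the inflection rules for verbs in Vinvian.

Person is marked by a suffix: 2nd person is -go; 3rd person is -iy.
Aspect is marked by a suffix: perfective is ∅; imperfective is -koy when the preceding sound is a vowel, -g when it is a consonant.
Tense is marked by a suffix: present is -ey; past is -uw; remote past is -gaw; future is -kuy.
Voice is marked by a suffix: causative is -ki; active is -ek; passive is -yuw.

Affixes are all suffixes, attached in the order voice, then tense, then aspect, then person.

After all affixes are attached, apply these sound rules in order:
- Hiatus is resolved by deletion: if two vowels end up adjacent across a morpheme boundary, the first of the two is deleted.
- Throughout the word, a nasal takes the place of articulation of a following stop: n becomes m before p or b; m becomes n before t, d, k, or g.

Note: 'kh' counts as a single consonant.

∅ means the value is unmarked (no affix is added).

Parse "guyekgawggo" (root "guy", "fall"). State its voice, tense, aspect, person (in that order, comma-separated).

active, remote past, imperfective, 2nd person

Segment: guy-ek-gaw-g-go.
voice: -ek → active.
tense: -gaw → remote past.
aspect: -koy/g → imperfective.
person: -go → 2nd person.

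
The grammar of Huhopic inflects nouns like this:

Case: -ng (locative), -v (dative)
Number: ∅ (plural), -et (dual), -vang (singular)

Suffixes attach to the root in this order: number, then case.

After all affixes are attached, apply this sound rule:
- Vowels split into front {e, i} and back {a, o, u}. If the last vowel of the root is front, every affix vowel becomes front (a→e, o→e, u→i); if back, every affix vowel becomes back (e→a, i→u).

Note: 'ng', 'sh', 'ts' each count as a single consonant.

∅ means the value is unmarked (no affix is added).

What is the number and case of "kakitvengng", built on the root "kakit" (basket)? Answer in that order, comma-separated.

Segment: kakit-vang-ng.
number: -vang → singular.
case: -ng → locative.

singular, locative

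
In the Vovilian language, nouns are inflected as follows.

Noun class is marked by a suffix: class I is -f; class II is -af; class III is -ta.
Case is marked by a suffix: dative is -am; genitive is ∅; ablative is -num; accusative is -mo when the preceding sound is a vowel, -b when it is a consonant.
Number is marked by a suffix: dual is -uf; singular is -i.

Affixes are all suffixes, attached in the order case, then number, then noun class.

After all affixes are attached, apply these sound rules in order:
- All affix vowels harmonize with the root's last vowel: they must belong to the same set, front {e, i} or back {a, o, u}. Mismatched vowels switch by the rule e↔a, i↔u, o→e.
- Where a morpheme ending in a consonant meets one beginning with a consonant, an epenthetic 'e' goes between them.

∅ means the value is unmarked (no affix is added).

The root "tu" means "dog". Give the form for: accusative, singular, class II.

Attach case accusative -mo (after vowel 'u') → tumo.
Attach number singular -i → tumoi.
Attach noun class class II -af → tumoiaf.
Apply vowel harmony: tumoiaf → tumouaf.
Epenthesis: no change.

tumouaf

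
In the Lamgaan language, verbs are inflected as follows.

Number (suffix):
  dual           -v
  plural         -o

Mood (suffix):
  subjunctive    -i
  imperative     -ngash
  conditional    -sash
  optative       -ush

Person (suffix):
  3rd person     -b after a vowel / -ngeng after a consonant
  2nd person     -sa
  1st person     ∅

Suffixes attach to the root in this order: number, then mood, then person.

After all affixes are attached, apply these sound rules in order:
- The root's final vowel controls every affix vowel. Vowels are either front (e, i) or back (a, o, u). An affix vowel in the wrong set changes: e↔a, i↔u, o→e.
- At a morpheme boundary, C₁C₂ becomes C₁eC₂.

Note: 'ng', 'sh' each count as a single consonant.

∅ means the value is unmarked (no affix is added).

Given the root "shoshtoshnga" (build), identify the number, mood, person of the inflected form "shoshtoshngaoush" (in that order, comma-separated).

Segment: shoshtoshnga-o-ush.
number: -o → plural.
mood: -ush → optative.
person: ∅ → 1st person.

plural, optative, 1st person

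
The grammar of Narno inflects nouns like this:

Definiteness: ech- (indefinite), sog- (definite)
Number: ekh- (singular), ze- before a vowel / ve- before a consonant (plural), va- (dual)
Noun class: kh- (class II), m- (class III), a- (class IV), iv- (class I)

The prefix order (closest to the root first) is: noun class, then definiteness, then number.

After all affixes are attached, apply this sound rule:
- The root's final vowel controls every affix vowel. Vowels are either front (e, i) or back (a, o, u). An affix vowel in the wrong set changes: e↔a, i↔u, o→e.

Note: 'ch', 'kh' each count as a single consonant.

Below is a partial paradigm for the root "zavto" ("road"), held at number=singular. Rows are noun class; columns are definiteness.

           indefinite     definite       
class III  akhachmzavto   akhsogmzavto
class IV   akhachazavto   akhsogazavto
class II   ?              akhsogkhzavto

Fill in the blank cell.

akhachkhzavto

Attach noun class class II kh- → khzavto.
Attach definiteness indefinite ech- → echkhzavto.
Attach number singular ekh- → ekhechkhzavto.
Apply vowel harmony: ekhechkhzavto → akhachkhzavto.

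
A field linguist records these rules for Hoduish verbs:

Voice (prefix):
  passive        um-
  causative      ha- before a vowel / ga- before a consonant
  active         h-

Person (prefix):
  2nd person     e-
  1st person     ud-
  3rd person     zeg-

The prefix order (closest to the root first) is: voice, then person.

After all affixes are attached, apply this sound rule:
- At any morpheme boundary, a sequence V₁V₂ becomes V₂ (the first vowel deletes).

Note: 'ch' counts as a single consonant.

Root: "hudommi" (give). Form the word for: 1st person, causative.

Attach voice causative ga- (before consonant 'h') → gahudommi.
Attach person 1st person ud- → udgahudommi.
Vowel deletion: no change.

udgahudommi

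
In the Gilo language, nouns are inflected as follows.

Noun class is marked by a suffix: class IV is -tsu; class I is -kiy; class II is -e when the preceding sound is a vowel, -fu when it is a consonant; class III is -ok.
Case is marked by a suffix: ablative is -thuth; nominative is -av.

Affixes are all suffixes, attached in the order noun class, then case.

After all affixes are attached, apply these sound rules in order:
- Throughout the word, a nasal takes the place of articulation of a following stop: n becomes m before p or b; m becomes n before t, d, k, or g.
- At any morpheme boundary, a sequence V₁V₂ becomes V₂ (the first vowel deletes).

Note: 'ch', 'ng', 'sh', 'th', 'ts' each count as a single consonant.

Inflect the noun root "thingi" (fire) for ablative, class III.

Attach noun class class III -ok → thingiok.
Attach case ablative -thuth → thingiokthuth.
Nasal assimilation: no change.
Apply vowel deletion: thingiokthuth → thingokthuth.

thingokthuth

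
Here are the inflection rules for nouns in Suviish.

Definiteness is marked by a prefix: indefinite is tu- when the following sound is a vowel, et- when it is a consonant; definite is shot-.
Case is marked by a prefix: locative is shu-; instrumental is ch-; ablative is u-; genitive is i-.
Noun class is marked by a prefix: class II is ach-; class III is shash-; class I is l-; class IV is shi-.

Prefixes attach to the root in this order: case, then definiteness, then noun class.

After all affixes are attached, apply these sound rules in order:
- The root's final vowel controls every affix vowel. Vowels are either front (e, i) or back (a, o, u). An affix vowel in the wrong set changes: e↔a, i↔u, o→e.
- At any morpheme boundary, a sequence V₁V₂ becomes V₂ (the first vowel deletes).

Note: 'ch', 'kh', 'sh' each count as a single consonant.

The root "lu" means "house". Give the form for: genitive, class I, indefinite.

ltulu

Attach case genitive i- → ilu.
Attach definiteness indefinite tu- (before vowel 'i') → tuilu.
Attach noun class class I l- → ltuilu.
Apply vowel harmony: ltuilu → ltuulu.
Apply vowel deletion: ltuulu → ltulu.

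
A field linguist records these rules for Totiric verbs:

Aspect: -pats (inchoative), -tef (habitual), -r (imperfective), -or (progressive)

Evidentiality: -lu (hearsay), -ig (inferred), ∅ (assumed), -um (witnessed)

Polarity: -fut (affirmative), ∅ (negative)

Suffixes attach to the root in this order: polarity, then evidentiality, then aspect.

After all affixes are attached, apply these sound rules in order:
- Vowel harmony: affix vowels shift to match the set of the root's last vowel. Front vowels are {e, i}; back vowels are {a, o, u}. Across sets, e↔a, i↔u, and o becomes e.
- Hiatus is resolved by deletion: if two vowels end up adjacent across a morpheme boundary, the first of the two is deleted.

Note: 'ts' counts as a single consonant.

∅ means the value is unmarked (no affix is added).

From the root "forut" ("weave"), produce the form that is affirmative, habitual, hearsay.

forutfutlutaf

Attach polarity affirmative -fut → forutfut.
Attach evidentiality hearsay -lu → forutfutlu.
Attach aspect habitual -tef → forutfutlutef.
Apply vowel harmony: forutfutlutef → forutfutlutaf.
Vowel deletion: no change.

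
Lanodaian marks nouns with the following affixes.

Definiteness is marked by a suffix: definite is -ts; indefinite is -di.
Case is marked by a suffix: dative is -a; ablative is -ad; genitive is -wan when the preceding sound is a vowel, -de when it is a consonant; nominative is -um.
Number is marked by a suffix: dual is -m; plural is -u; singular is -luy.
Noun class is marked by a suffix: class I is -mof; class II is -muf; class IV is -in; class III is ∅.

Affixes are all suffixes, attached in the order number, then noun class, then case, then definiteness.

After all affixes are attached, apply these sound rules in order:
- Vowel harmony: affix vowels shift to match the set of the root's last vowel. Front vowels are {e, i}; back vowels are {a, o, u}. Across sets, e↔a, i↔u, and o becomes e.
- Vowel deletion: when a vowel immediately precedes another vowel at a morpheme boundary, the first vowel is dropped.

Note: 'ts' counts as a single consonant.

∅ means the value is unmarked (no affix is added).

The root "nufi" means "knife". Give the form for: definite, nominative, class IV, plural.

nufinimts

Attach number plural -u → nufiu.
Attach noun class class IV -in → nufiuin.
Attach case nominative -um → nufiuinum.
Attach definiteness definite -ts → nufiuinumts.
Apply vowel harmony: nufiuinumts → nufiiinimts.
Apply vowel deletion: nufiiinimts → nufinimts.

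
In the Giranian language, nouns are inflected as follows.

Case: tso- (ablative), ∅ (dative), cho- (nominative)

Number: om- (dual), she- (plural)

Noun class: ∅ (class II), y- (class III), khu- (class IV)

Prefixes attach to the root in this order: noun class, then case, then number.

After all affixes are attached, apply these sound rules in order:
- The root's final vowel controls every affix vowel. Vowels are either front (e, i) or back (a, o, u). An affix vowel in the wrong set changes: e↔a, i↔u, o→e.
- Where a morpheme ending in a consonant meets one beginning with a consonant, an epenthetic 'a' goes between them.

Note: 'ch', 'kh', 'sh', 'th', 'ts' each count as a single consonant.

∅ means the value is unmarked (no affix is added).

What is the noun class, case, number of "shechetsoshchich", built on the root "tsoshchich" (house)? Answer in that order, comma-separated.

class II, nominative, plural

Segment: she-cho-tsoshchich.
noun class: ∅ → class II.
case: cho- → nominative.
number: she- → plural.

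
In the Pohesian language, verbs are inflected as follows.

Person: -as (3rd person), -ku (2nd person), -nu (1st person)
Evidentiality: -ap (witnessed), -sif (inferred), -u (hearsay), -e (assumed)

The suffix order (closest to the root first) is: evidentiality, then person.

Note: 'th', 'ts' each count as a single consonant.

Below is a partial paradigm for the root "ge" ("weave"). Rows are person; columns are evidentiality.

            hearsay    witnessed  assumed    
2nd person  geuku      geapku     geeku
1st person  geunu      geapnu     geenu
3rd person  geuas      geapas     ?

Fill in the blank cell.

Attach evidentiality assumed -e → gee.
Attach person 3rd person -as → geeas.

geeas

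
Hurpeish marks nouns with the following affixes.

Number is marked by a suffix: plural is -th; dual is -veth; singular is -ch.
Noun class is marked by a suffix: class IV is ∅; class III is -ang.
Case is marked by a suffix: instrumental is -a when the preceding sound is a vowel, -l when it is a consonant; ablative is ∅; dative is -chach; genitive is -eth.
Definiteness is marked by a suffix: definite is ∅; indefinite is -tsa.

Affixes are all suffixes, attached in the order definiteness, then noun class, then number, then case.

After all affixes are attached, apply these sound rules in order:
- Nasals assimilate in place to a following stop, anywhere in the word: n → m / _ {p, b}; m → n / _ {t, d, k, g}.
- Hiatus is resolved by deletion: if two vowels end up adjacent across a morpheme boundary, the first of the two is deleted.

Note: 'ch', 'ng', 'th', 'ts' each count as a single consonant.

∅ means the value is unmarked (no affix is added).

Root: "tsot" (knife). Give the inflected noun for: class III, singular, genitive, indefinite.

tsottsangcheth

Attach definiteness indefinite -tsa → tsottsa.
Attach noun class class III -ang → tsottsaang.
Attach number singular -ch → tsottsaangch.
Attach case genitive -eth → tsottsaangcheth.
Nasal assimilation: no change.
Apply vowel deletion: tsottsaangcheth → tsottsangcheth.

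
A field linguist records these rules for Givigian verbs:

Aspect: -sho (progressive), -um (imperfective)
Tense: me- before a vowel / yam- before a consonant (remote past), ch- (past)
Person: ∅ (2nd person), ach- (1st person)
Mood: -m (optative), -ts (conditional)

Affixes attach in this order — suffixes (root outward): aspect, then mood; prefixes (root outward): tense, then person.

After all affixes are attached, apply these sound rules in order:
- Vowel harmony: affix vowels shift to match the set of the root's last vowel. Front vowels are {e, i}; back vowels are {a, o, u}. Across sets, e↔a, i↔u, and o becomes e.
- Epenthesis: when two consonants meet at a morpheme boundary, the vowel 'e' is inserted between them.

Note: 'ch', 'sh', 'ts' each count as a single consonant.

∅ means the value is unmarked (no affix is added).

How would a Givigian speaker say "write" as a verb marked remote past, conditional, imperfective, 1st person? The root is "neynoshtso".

acheyameneynoshtsoumets

Attach aspect imperfective -um → neynoshtsoum.
Attach tense remote past yam- (before consonant 'n') → yamneynoshtsoum.
Attach mood conditional -ts → yamneynoshtsoumts.
Attach person 1st person ach- → achyamneynoshtsoumts.
Vowel harmony: no change.
Apply epenthesis: achyamneynoshtsoumts → acheyameneynoshtsoumets.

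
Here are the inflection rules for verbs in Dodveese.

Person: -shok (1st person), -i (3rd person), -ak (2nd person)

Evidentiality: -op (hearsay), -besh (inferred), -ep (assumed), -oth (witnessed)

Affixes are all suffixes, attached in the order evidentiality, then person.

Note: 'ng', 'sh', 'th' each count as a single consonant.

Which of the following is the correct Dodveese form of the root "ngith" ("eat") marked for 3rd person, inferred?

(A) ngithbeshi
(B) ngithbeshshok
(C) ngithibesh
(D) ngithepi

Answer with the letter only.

Attach evidentiality inferred -besh → ngithbesh.
Attach person 3rd person -i → ngithbeshi.
So the correct form is ngithbeshi, option (A).
(C) ngithibesh is wrong: it has the affixes in the wrong order.
(D) ngithepi is wrong: it uses assumed instead of inferred for evidentiality.
(B) ngithbeshshok is wrong: it uses 1st person instead of 3rd person for person.

A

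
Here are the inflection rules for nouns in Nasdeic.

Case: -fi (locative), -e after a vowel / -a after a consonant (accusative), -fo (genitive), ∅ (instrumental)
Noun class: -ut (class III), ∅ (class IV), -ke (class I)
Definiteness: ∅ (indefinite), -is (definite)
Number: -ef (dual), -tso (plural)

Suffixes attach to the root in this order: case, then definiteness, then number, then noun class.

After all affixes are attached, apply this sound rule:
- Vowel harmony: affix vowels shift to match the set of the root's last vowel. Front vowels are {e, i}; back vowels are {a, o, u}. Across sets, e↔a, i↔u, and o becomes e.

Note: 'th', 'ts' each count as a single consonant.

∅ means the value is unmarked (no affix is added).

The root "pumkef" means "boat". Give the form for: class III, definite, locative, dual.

pumkeffiisefit

Attach case locative -fi → pumkeffi.
Attach definiteness definite -is → pumkeffiis.
Attach number dual -ef → pumkeffiisef.
Attach noun class class III -ut → pumkeffiisefut.
Apply vowel harmony: pumkeffiisefut → pumkeffiisefit.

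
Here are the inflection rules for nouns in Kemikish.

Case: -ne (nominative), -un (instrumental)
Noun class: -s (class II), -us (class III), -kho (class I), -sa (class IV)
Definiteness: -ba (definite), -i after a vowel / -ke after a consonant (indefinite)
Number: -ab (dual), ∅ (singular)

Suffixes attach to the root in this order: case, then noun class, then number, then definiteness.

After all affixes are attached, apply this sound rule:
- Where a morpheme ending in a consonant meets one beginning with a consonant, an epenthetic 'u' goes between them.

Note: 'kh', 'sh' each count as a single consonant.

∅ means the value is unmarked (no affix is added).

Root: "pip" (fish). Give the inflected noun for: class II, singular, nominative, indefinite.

pipunesuke

Attach case nominative -ne → pipne.
Attach noun class class II -s → pipnes.
number = singular: zero marking, form stays pipnes.
Attach definiteness indefinite -ke (after consonant 's') → pipneske.
Apply epenthesis: pipneske → pipunesuke.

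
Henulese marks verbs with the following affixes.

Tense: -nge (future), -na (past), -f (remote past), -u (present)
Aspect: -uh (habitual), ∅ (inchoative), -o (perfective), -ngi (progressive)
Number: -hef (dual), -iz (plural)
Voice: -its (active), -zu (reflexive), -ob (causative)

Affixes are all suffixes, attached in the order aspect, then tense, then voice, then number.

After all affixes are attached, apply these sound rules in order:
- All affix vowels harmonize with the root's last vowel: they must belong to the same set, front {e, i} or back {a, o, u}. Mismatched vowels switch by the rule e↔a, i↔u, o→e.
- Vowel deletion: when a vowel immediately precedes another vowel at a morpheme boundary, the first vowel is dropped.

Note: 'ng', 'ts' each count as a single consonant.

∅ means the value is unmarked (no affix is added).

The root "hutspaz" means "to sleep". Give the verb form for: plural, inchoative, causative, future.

hutspazngobuz

aspect = inchoative: zero marking, form stays hutspaz.
Attach tense future -nge → hutspaznge.
Attach voice causative -ob → hutspazngeob.
Attach number plural -iz → hutspazngeobiz.
Apply vowel harmony: hutspazngeobiz → hutspazngaobuz.
Apply vowel deletion: hutspazngaobuz → hutspazngobuz.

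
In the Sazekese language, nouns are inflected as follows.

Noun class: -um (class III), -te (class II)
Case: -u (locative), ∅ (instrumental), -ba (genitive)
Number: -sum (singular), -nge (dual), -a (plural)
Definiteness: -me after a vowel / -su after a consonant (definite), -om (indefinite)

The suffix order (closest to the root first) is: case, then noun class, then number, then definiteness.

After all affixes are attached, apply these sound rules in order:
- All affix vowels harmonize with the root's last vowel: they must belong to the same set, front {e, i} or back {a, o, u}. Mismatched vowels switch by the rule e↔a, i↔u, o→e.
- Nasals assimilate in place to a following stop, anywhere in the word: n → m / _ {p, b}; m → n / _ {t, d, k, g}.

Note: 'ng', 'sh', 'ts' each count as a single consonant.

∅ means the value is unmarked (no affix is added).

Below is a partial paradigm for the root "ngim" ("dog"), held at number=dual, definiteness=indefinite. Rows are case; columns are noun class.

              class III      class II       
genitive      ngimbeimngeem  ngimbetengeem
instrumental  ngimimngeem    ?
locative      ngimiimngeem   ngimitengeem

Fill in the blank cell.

ngintengeem

case = instrumental: zero marking, form stays ngim.
Attach noun class class II -te → ngimte.
Attach number dual -nge → ngimtenge.
Attach definiteness indefinite -om → ngimtengeom.
Apply vowel harmony: ngimtengeom → ngimtengeem.
Apply nasal assimilation: ngimtengeem → ngintengeem.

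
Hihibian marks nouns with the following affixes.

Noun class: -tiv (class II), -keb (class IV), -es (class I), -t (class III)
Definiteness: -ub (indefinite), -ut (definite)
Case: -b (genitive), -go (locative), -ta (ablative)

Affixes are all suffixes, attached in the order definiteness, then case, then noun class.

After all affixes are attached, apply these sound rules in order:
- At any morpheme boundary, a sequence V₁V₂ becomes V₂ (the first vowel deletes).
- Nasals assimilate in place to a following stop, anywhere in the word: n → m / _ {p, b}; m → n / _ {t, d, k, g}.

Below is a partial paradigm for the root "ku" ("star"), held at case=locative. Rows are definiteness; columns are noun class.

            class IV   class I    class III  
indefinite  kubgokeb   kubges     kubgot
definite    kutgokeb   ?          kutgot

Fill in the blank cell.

Attach definiteness definite -ut → kuut.
Attach case locative -go → kuutgo.
Attach noun class class I -es → kuutgoes.
Apply vowel deletion: kuutgoes → kutges.
Nasal assimilation: no change.

kutges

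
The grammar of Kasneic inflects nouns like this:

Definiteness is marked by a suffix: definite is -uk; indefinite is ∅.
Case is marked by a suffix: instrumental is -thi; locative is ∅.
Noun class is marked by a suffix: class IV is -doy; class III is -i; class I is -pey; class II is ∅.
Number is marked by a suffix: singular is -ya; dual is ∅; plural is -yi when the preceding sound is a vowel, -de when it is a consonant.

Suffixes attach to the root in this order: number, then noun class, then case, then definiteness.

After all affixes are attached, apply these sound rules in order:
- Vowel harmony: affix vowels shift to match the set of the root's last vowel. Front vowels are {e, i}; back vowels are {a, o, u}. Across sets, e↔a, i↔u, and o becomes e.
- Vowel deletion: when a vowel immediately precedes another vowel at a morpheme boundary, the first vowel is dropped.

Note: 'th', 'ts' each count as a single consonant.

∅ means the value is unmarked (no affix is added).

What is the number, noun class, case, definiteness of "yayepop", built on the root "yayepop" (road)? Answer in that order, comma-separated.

dual, class II, locative, indefinite

Segment: yayepop.
number: ∅ → dual.
noun class: ∅ → class II.
case: ∅ → locative.
definiteness: ∅ → indefinite.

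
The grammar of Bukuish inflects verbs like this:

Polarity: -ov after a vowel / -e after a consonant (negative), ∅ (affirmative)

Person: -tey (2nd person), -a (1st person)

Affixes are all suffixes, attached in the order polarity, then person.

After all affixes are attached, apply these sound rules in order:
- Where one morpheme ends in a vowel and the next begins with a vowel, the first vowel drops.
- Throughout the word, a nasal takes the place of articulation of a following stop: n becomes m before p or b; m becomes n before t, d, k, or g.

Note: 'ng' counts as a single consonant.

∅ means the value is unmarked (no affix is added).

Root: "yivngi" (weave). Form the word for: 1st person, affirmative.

polarity = affirmative: zero marking, form stays yivngi.
Attach person 1st person -a → yivngia.
Apply vowel deletion: yivngia → yivnga.
Nasal assimilation: no change.

yivnga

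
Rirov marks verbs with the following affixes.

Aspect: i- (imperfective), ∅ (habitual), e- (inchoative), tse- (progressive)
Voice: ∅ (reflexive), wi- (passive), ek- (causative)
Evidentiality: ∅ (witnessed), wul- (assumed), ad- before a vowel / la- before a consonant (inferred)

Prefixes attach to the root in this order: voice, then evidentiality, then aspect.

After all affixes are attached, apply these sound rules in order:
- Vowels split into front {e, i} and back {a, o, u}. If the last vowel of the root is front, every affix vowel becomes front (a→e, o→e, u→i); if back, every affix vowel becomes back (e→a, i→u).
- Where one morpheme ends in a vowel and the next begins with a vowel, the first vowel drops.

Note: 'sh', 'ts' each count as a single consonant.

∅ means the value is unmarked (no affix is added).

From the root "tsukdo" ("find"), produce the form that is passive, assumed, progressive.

tsawulwutsukdo

Attach voice passive wi- → witsukdo.
Attach evidentiality assumed wul- → wulwitsukdo.
Attach aspect progressive tse- → tsewulwitsukdo.
Apply vowel harmony: tsewulwitsukdo → tsawulwutsukdo.
Vowel deletion: no change.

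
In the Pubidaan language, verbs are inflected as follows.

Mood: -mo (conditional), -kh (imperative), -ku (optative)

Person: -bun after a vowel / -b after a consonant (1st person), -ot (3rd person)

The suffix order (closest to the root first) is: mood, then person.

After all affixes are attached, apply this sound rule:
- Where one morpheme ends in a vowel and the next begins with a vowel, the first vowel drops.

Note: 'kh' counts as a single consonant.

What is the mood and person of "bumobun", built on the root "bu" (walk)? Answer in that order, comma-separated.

Segment: bu-mo-bun.
mood: -mo → conditional.
person: -bun/b → 1st person.

conditional, 1st person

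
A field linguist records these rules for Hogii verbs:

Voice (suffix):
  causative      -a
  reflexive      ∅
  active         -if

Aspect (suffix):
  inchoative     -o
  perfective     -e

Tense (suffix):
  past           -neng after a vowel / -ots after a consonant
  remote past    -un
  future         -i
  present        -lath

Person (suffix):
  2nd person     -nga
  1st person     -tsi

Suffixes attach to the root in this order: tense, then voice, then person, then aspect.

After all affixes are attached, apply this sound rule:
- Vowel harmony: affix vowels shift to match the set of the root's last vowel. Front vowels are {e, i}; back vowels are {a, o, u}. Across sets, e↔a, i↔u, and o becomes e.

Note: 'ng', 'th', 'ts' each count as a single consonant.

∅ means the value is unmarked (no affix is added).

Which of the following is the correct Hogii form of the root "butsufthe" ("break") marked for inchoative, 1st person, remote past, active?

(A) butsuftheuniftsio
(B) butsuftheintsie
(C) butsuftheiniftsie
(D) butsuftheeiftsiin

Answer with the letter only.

Attach tense remote past -un → butsuftheun.
Attach voice active -if → butsuftheunif.
Attach person 1st person -tsi → butsuftheuniftsi.
Attach aspect inchoative -o → butsuftheuniftsio.
Apply vowel harmony: butsuftheuniftsio → butsuftheiniftsie.
So the correct form is butsuftheiniftsie, option (C).
(B) butsuftheintsie is wrong: it uses reflexive instead of active for voice.
(D) butsuftheeiftsiin is wrong: it has the affixes in the wrong order.
(A) butsuftheuniftsio is wrong: it fails to apply the sound rule(s).

C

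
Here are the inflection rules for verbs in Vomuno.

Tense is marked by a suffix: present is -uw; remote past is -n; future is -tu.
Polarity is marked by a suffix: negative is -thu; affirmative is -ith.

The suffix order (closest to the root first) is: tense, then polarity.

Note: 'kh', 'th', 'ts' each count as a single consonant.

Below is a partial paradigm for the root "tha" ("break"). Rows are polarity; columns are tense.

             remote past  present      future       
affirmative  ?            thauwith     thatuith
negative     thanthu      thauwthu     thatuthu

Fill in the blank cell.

Attach tense remote past -n → than.
Attach polarity affirmative -ith → thanith.

thanith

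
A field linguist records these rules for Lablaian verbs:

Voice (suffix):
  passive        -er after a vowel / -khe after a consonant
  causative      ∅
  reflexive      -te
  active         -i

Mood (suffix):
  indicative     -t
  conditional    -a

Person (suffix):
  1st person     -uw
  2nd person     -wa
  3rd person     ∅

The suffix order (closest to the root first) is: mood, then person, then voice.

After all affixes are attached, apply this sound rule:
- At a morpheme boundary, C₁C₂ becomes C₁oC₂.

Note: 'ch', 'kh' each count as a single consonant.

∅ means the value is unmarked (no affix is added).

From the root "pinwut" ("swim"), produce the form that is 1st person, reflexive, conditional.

pinwutauwote

Attach mood conditional -a → pinwuta.
Attach person 1st person -uw → pinwutauw.
Attach voice reflexive -te → pinwutauwte.
Apply epenthesis: pinwutauwte → pinwutauwote.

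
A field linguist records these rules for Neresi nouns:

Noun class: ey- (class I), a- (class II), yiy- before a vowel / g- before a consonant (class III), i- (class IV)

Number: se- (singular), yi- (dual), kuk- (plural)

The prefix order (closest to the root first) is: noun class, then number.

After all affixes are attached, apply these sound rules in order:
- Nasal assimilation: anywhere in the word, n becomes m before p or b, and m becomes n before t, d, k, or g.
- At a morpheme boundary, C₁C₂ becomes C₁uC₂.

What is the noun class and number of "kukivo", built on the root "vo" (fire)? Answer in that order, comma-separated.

class IV, plural

Segment: kuk-i-vo.
noun class: i- → class IV.
number: kuk- → plural.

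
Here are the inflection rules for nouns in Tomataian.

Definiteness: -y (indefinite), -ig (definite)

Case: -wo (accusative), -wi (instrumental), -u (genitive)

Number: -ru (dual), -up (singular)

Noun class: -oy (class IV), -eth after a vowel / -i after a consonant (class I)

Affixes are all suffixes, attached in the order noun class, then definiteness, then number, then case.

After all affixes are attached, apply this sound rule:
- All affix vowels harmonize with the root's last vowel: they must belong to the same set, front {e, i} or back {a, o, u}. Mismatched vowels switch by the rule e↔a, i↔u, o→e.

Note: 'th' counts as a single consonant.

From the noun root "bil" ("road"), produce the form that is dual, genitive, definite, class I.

Attach noun class class I -i (after consonant 'l') → bili.
Attach definiteness definite -ig → biliig.
Attach number dual -ru → biliigru.
Attach case genitive -u → biliigruu.
Apply vowel harmony: biliigruu → biliigrii.

biliigrii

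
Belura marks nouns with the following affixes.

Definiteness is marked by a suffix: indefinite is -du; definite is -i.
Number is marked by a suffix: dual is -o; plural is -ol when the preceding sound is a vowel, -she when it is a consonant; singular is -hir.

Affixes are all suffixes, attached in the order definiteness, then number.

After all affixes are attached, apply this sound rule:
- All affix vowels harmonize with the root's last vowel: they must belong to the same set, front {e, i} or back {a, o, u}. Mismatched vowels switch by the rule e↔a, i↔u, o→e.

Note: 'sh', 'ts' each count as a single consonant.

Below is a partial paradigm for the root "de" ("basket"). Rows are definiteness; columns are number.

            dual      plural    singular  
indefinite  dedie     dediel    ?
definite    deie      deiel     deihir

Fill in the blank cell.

Attach definiteness indefinite -du → dedu.
Attach number singular -hir → deduhir.
Apply vowel harmony: deduhir → dedihir.

dedihir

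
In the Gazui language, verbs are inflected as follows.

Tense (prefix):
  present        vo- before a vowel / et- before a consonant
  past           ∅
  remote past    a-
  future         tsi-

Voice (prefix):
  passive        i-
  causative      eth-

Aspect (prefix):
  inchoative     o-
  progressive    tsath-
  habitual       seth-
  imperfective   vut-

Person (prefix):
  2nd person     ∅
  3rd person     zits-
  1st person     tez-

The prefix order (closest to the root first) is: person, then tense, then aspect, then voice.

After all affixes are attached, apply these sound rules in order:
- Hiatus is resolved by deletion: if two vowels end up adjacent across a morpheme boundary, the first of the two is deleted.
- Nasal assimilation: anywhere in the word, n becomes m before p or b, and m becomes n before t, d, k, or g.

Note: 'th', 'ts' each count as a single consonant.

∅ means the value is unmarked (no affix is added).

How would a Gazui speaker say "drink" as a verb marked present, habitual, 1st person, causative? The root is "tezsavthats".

ethsethetteztezsavthats

Attach person 1st person tez- → teztezsavthats.
Attach tense present et- (before consonant 't') → etteztezsavthats.
Attach aspect habitual seth- → sethetteztezsavthats.
Attach voice causative eth- → ethsethetteztezsavthats.
Vowel deletion: no change.
Nasal assimilation: no change.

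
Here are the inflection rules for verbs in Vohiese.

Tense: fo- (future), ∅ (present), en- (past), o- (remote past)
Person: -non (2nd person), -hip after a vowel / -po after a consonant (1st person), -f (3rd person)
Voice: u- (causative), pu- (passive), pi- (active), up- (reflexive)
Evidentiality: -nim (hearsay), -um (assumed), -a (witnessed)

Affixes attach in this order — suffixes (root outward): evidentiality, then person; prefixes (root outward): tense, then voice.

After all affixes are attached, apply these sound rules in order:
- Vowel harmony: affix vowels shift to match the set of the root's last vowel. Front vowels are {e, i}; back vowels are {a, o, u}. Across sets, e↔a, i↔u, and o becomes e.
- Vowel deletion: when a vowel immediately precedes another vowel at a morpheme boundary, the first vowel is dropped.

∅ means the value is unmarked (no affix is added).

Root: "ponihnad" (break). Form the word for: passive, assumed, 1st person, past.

Attach evidentiality assumed -um → ponihnadum.
Attach tense past en- → enponihnadum.
Attach voice passive pu- → puenponihnadum.
Attach person 1st person -po (after consonant 'm') → puenponihnadumpo.
Apply vowel harmony: puenponihnadumpo → puanponihnadumpo.
Apply vowel deletion: puanponihnadumpo → panponihnadumpo.

panponihnadumpo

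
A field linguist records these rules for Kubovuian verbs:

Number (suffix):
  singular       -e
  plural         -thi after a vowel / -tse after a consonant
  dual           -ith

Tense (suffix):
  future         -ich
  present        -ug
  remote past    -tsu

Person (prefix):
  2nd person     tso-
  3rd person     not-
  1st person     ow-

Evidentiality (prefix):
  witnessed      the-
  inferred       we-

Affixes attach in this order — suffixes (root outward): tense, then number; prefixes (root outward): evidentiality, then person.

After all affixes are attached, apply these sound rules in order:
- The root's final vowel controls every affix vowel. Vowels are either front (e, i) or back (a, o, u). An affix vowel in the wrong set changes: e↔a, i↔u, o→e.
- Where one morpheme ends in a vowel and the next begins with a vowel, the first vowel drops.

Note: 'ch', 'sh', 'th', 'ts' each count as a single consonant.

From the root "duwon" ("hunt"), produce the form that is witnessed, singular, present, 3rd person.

notthaduwonuga

Attach evidentiality witnessed the- → theduwon.
Attach tense present -ug → theduwonug.
Attach number singular -e → theduwonuge.
Attach person 3rd person not- → nottheduwonuge.
Apply vowel harmony: nottheduwonuge → notthaduwonuga.
Vowel deletion: no change.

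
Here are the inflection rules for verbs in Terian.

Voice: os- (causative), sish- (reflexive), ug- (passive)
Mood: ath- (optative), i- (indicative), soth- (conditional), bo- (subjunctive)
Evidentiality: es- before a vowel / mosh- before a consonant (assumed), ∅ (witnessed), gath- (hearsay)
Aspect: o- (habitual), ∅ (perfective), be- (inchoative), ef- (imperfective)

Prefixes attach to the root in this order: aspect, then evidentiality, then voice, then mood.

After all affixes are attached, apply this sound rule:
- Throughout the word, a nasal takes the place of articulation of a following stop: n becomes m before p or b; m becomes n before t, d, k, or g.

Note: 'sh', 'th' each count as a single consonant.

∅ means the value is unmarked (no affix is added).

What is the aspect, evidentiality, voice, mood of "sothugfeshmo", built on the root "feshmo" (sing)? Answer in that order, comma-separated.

Segment: soth-ug-feshmo.
aspect: ∅ → perfective.
evidentiality: ∅ → witnessed.
voice: ug- → passive.
mood: soth- → conditional.

perfective, witnessed, passive, conditional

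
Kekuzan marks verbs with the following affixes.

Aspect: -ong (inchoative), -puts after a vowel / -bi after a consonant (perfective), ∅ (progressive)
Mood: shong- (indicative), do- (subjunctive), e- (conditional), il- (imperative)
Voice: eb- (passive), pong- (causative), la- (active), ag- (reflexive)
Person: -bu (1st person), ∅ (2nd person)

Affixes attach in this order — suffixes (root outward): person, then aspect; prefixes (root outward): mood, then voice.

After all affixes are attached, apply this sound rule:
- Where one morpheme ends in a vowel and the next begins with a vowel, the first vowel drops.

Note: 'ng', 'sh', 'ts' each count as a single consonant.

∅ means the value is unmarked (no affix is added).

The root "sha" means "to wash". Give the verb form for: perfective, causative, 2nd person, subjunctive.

pongdoshaputs

person = 2nd person: zero marking, form stays sha.
Attach mood subjunctive do- → dosha.
Attach voice causative pong- → pongdosha.
Attach aspect perfective -puts (after vowel 'a') → pongdoshaputs.
Vowel deletion: no change.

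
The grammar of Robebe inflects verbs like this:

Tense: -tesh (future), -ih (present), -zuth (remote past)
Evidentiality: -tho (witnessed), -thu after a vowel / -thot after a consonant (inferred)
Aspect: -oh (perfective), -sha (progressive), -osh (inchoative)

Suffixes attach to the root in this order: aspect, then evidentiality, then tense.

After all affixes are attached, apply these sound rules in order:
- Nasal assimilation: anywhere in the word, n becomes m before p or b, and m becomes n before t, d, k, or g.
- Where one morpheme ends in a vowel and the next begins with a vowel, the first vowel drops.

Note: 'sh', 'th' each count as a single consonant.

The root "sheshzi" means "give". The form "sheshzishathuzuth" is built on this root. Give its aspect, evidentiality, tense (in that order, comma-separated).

progressive, inferred, remote past

Segment: sheshzi-sha-thu-zuth.
aspect: -sha → progressive.
evidentiality: -thu/thot → inferred.
tense: -zuth → remote past.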